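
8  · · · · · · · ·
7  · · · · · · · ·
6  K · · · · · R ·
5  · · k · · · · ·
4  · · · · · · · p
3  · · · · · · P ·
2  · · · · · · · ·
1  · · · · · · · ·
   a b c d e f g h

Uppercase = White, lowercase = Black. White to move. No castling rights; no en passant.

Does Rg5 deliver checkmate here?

After Rg5: black king on c5; in check: yes, from the white rook on g5.
Black has 5 legal replies: Kd6, Kc6, Kd4, Kc4, Kb4.
In check but a legal move exists → not checkmate.

no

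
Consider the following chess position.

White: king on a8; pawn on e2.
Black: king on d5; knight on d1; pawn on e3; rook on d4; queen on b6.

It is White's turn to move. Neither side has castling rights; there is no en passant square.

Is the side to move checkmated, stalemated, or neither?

White to move; white king on a8.
In check: no.
King squares — a7: attacked by Qb6; b7: attacked by Qb6; b8: attacked by Qb6.
Legal moves for White: none.
Not in check and no legal moves → stalemate.

stalemate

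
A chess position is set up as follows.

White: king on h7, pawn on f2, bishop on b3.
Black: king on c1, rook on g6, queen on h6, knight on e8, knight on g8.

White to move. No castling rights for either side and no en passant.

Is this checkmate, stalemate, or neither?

checkmate

White to move; white king on h7.
In check: yes, from the black queen on h6.
King squares — g6: attacked by Qh6; h6: attacked by Rg6; g7: attacked by Rg6; g8: attacked by Rg6; h8: attacked by Qh6.
Legal moves for White: none.
In check with no legal moves → checkmate.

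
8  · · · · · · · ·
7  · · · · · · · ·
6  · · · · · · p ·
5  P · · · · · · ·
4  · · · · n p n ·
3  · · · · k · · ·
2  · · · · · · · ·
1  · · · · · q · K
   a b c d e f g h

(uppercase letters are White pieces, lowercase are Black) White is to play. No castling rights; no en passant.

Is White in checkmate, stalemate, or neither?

White to move; white king on h1.
In check: yes, from the black queen on f1.
King squares — g1: attacked by Qf1; g2: attacked by Qf1; h2: attacked by Ng4.
Legal moves for White: none.
In check with no legal moves → checkmate.

checkmate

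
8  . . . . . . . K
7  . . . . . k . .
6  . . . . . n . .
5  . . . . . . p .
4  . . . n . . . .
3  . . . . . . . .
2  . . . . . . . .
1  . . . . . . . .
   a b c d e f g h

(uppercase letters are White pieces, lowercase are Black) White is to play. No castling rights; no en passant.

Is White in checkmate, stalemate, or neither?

White to move; white king on h8.
In check: no.
King squares — g7: attacked by Kf7; h7: attacked by Nf6; g8: attacked by Nf6.
Legal moves for White: none.
Not in check and no legal moves → stalemate.

stalemate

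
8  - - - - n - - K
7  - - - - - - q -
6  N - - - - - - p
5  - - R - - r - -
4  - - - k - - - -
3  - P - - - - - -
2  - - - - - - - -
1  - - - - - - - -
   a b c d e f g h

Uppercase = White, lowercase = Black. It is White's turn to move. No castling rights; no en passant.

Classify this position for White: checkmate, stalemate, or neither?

checkmate

White to move; white king on h8.
In check: yes, from the black queen on g7.
King squares — g7: attacked by Ne8; h7: attacked by Qg7; g8: attacked by Qg7.
Legal moves for White: none.
In check with no legal moves → checkmate.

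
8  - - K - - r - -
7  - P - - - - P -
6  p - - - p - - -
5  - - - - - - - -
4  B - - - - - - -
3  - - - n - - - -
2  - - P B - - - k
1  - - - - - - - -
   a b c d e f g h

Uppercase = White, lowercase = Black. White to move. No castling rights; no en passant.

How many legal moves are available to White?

7

White to move; king on c8.
In check: yes, from the black rook on f8.
Legal moves: Kd7, Kc7, Be8, gxf8=Q, gxf8=R, gxf8=B, gxf8=N.
Count: 7.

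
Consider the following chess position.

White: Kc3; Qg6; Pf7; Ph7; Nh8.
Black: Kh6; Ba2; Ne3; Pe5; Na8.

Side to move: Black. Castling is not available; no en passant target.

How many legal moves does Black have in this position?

0

Black to move; king on h6.
In check: yes, from the white queen on g6.
Legal moves: none.
Count: 0.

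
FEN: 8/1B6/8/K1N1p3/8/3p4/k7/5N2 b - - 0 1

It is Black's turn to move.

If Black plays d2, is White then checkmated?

After d2: white king on a5; in check: no.
White is not in check, so this cannot be checkmate.

no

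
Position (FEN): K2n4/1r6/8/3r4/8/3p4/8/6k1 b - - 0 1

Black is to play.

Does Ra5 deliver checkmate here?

After Ra5: white king on a8; in check: yes, from the black rook on a5.
King squares — a7: attacked by Ra5; b7: attacked by Nd8; b8: attacked by Rb7.
White has no legal moves → checkmate.

yes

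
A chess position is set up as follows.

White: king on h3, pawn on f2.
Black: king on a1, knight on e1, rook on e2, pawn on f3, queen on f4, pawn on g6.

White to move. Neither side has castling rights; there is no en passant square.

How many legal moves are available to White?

White to move; king on h3.
In check: no.
Legal moves: none.
Count: 0.

0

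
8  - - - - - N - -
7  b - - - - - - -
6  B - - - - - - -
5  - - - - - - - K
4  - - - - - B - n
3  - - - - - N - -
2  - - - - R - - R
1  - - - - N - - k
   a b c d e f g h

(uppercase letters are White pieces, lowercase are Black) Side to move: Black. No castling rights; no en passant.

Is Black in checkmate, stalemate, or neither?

checkmate

Black to move; black king on h1.
In check: yes, from the white rook on h2.
King squares — g1: attacked by Nf3; g2: attacked by Ne1; h2: attacked by Re2.
Legal moves for Black: none.
In check with no legal moves → checkmate.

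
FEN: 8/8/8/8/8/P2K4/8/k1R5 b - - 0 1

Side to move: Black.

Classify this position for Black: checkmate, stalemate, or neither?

Black to move; black king on a1.
In check: yes, from the white rook on c1.
King squares — b1: attacked by Rc1; a2: available; b2: available.
Legal moves for Black: Kb2, Ka2.
Black is in check but has 2 legal moves → neither.

neither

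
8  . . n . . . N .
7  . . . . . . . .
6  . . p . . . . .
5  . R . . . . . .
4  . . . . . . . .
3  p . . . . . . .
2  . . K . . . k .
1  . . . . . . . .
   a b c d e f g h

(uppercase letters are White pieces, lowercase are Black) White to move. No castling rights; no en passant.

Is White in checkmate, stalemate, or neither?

neither

White to move; white king on c2.
In check: no.
Legal moves for White include: Ne7, Nh6, Nf6, Rb8, Rb7, Rb6, Rh5, Rg5+, Rf5, Re5, Rd5, Rc5, Ra5, Rb4, Rb3, Rb2, Rb1, Kd3, ... (list truncated; more exist).
White has legal moves and is not in check → neither.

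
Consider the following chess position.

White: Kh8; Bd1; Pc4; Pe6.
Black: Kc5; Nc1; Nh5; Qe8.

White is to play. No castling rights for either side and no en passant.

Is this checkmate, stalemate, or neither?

White to move; white king on h8.
In check: yes, from the black queen on e8.
Legal moves for White: Kh7.
White is in check but has 1 legal move → neither.

neither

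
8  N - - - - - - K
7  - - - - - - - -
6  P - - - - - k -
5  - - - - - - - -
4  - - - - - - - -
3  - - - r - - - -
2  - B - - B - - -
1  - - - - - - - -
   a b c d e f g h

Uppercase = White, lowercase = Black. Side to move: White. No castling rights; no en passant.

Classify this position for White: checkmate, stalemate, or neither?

White to move; white king on h8.
In check: no.
Legal moves for White: Kg8, Nc7, Nb6, Bh5+, Bg4, Bf3, Bxd3+, Bf1, Bd1, Bg7, Bf6, Be5, Bd4, Bc3, Ba3, Bc1, Ba1, a7.
White has 18 legal moves and is not in check → neither.

neither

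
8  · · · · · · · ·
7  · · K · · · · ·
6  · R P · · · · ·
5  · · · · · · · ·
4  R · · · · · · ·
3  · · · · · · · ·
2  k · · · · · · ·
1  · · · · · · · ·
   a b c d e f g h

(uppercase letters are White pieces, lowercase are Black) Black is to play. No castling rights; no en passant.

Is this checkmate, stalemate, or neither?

checkmate

Black to move; black king on a2.
In check: yes, from the white rook on a4.
King squares — a1: attacked by Ra4; b1: attacked by Rb6; b2: attacked by Rb6; a3: attacked by Ra4; b3: attacked by Rb6.
Legal moves for Black: none.
In check with no legal moves → checkmate.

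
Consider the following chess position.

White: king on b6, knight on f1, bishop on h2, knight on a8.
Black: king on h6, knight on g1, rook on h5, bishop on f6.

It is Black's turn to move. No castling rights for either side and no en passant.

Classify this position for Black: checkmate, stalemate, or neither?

neither

Black to move; black king on h6.
In check: no.
Legal moves for Black include: Kh7, Kg7, Kg6, Kg5, Bh8, Bd8+, Bg7, Be7, Bg5, Be5, Bh4, Bd4+, Bc3, Bb2, Ba1, Rg5, Rf5, Re5, ... (list truncated; more exist).
Black has legal moves and is not in check → neither.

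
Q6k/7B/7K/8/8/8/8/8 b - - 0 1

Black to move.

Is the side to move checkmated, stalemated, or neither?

Black to move; black king on h8.
In check: yes, from the white queen on a8.
King squares — g7: attacked by Kh6; h7: attacked by Kh6; g8: attacked by Bh7.
Legal moves for Black: none.
In check with no legal moves → checkmate.

checkmate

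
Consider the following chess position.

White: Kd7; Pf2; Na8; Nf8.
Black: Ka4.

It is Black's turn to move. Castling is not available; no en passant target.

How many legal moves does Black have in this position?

5

Black to move; king on a4.
In check: no.
Legal moves: Kb5, Ka5, Kb4, Kb3, Ka3.
Count: 5.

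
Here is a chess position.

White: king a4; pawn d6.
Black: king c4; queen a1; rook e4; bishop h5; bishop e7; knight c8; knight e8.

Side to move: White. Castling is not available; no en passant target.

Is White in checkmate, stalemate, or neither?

checkmate

White to move; white king on a4.
In check: yes, from the black queen on a1.
King squares — a3: attacked by Qa1; b3: attacked by Kc4; b4: attacked by Kc4; a5: attacked by Qa1; b5: attacked by Kc4.
Legal moves for White: none.
In check with no legal moves → checkmate.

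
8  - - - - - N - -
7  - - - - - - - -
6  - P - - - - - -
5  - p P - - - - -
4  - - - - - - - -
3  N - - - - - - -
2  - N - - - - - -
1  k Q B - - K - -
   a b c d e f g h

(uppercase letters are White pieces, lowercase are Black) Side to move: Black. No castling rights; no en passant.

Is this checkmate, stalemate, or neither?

checkmate

Black to move; black king on a1.
In check: yes, from the white queen on b1.
King squares — b1: attacked by Na3; a2: attacked by Qb1; b2: attacked by Qb1.
Legal moves for Black: none.
In check with no legal moves → checkmate.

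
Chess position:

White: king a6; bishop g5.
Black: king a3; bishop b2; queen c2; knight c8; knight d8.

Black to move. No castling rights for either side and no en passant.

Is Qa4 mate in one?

After Qa4: white king on a6; in check: yes, from the black queen on a4.
King squares — a5: attacked by Qa4; b5: attacked by Qa4; b6: attacked by Nc8; a7: attacked by Qa4; b7: attacked by Nd8.
White has no legal moves → checkmate.

yes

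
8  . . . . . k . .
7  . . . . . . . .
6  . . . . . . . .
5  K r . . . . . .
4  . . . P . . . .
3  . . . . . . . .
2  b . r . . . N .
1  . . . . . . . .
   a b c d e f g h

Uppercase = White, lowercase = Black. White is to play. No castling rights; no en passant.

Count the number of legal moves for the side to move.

White to move; king on a5.
In check: yes, from the black rook on b5.
Legal moves: Ka6, Kxb5, Ka4.
Count: 3.

3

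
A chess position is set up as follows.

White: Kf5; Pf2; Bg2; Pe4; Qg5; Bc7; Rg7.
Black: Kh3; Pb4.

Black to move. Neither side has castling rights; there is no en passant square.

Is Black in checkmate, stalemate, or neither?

Black to move; black king on h3.
In check: yes, from the white bishop on g2.
King squares — g2: attacked by Qg5; h2: attacked by Bc7; g3: attacked by Pf2; g4: attacked by Kf5; h4: attacked by Qg5.
Legal moves for Black: none.
In check with no legal moves → checkmate.

checkmate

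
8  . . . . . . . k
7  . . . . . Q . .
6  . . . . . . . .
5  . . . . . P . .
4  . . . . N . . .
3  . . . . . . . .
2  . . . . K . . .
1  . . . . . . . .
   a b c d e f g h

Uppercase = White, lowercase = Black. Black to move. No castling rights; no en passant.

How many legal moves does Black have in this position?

0

Black to move; king on h8.
In check: no.
Legal moves: none.
Count: 0.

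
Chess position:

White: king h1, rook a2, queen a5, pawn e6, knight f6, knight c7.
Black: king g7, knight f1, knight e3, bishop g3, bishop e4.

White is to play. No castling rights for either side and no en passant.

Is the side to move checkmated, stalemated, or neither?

neither

White to move; white king on h1.
In check: yes, from the black bishop on e4.
King squares — g1: available; g2: attacked by Ne3; h2: attacked by Nf1.
Legal moves for White: Kg1, Nxe4, Rg2.
White is in check but has 3 legal moves → neither.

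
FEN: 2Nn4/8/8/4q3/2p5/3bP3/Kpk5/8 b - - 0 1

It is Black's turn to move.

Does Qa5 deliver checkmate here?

After Qa5: white king on a2; in check: yes, from the black queen on a5.
King squares — a1: attacked by Pb2; b1: attacked by Kc2; b2: attacked by Kc2; a3: attacked by Qa5; b3: attacked by Kc2.
White has no legal moves → checkmate.

yes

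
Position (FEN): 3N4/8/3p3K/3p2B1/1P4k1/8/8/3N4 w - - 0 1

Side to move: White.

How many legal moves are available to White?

White to move; king on h6.
In check: no.
Legal moves: Nf7, Nb7, Ne6, Nc6, Kh7, Kg7, Kg6, Be7, Bf6, Bh4, Bf4, Be3, Bd2, Bc1, Ne3+, Nc3, Nf2+, Nb2, b5.
Count: 19.

19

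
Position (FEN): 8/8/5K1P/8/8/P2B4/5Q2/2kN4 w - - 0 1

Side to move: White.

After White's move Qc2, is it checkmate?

yes

After Qc2: black king on c1; in check: yes, from the white queen on c2.
King squares — b1: attacked by Qc2; d1: attacked by Qc2; b2: attacked by Nd1; c2: attacked by Bd3; d2: attacked by Qc2.
Black has no legal moves → checkmate.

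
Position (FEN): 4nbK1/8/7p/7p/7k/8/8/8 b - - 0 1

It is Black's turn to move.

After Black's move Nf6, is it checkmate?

After Nf6: white king on g8; in check: yes, from the black knight on f6.
White has 3 legal replies: Kh8, Kxf8, Kf7.
In check but a legal move exists → not checkmate.

no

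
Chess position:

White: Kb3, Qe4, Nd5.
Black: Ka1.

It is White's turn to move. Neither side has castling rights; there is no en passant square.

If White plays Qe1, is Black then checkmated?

After Qe1: black king on a1; in check: yes, from the white queen on e1.
King squares — b1: attacked by Qe1; a2: attacked by Kb3; b2: attacked by Kb3.
Black has no legal moves → checkmate.

yes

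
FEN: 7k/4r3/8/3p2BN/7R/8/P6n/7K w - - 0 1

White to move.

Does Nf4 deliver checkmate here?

After Nf4: black king on h8; in check: yes, from the white rook on h4.
Black has 3 legal replies: Kg8, Kg7, Rh7.
In check but a legal move exists → not checkmate.

no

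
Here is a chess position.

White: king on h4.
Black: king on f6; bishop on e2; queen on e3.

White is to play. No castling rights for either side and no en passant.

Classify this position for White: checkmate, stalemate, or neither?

stalemate

White to move; white king on h4.
In check: no.
King squares — g3: attacked by Qe3; h3: attacked by Qe3; g4: attacked by Be2; g5: attacked by Qe3; h5: attacked by Be2.
Legal moves for White: none.
Not in check and no legal moves → stalemate.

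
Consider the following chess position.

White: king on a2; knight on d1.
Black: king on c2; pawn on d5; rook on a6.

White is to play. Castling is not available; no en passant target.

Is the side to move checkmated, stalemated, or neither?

checkmate

White to move; white king on a2.
In check: yes, from the black rook on a6.
King squares — a1: attacked by Ra6; b1: attacked by Kc2; b2: attacked by Kc2; a3: attacked by Ra6; b3: attacked by Kc2.
Legal moves for White: none.
In check with no legal moves → checkmate.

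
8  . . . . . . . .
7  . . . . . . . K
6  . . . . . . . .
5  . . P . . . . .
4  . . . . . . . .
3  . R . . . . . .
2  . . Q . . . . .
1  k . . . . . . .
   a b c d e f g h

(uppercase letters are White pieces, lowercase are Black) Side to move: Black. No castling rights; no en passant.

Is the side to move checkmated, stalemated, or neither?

stalemate

Black to move; black king on a1.
In check: no.
King squares — b1: attacked by Qc2; a2: attacked by Qc2; b2: attacked by Qc2.
Legal moves for Black: none.
Not in check and no legal moves → stalemate.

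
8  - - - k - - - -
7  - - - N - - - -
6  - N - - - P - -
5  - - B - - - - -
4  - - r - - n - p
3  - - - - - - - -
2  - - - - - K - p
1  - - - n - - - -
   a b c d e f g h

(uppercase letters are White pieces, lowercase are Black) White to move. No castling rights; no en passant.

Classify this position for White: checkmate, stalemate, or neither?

neither

White to move; white king on f2.
In check: yes, from the black knight on d1.
King squares — e1: available; f1: available; g1: attacked by Ph2; e2: attacked by Nf4; g2: attacked by Nf4; e3: attacked by Nd1; f3: available; g3: attacked by Ph4.
Legal moves for White: Kf3, Kf1, Ke1.
White is in check but has 3 legal moves → neither.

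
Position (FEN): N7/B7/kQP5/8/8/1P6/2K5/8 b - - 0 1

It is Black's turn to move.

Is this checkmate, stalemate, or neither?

checkmate

Black to move; black king on a6.
In check: yes, from the white queen on b6.
King squares — a5: attacked by Qb6; b5: attacked by Qb6; b6: attacked by Ba7; a7: attacked by Qb6; b7: attacked by Qb6.
Legal moves for Black: none.
In check with no legal moves → checkmate.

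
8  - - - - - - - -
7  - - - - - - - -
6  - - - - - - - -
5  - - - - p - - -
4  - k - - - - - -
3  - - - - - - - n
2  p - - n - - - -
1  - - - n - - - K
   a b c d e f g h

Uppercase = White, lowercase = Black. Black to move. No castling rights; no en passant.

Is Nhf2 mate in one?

no

After Nhf2: white king on h1; in check: yes, from the black knight on f2.
White has 3 legal replies: Kh2, Kg2, Kg1.
In check but a legal move exists → not checkmate.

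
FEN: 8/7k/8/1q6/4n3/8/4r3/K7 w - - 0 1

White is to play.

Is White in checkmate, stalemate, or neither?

stalemate

White to move; white king on a1.
In check: no.
King squares — b1: attacked by Qb5; a2: attacked by Re2; b2: attacked by Re2.
Legal moves for White: none.
Not in check and no legal moves → stalemate.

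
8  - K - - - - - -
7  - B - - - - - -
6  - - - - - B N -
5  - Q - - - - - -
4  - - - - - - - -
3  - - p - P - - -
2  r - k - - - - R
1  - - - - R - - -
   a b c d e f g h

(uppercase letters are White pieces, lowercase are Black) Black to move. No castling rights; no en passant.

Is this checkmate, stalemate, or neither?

Black to move; black king on c2.
In check: yes, from the white rook on h2.
King squares — b1: attacked by Re1; c1: attacked by Re1; d1: attacked by Re1; b2: attacked by Rh2; d2: attacked by Rh2; b3: attacked by Qb5; c3: own pawn; d3: attacked by Qb5.
Legal moves for Black: none.
In check with no legal moves → checkmate.

checkmate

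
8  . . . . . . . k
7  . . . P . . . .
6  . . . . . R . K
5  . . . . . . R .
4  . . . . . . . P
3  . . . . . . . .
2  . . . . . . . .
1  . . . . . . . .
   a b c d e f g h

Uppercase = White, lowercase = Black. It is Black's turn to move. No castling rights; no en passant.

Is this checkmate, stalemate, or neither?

Black to move; black king on h8.
In check: no.
King squares — g7: attacked by Rg5; h7: attacked by Kh6; g8: attacked by Rg5.
Legal moves for Black: none.
Not in check and no legal moves → stalemate.

stalemate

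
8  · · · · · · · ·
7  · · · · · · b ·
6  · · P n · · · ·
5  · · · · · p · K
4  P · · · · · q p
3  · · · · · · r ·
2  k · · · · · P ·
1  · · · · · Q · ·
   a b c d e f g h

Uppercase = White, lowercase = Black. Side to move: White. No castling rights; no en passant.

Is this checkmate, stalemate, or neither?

White to move; white king on h5.
In check: yes, from the black queen on g4.
King squares — g4: attacked by Rg3; h4: attacked by Qg4; g5: attacked by Qg4; g6: attacked by Qg4; h6: attacked by Bg7.
Legal moves for White: none.
In check with no legal moves → checkmate.

checkmate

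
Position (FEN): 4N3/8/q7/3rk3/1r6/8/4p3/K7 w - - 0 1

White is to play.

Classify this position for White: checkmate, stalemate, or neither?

White to move; white king on a1.
In check: yes, from the black queen on a6.
King squares — b1: attacked by Rb4; a2: attacked by Qa6; b2: attacked by Rb4.
Legal moves for White: none.
In check with no legal moves → checkmate.

checkmate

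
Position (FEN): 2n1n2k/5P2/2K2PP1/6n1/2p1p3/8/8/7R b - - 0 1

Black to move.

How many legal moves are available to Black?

2

Black to move; king on h8.
In check: yes, from the white rook on h1.
Legal moves: Nh7, Nh3.
Count: 2.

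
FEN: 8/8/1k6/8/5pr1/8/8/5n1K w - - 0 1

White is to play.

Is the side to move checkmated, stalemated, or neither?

White to move; white king on h1.
In check: no.
King squares — g1: attacked by Rg4; g2: attacked by Rg4; h2: attacked by Nf1.
Legal moves for White: none.
Not in check and no legal moves → stalemate.

stalemate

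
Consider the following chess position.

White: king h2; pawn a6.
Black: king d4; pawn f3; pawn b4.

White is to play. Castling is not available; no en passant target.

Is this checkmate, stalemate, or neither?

neither

White to move; white king on h2.
In check: no.
Legal moves for White: Kh3, Kg3, Kh1, Kg1, a7.
White has 5 legal moves and is not in check → neither.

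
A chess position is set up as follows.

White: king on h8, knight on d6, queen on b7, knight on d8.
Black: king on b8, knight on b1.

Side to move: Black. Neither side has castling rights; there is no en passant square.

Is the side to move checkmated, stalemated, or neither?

checkmate

Black to move; black king on b8.
In check: yes, from the white queen on b7.
King squares — a7: attacked by Qb7; b7: attacked by Nd6; c7: attacked by Qb7; a8: attacked by Qb7; c8: attacked by Nd6.
Legal moves for Black: none.
In check with no legal moves → checkmate.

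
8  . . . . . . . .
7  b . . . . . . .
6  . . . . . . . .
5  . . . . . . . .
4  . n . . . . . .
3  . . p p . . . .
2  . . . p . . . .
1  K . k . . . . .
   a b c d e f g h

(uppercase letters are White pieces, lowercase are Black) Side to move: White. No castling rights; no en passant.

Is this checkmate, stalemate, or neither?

stalemate

White to move; white king on a1.
In check: no.
King squares — b1: attacked by Kc1; a2: attacked by Nb4; b2: attacked by Kc1.
Legal moves for White: none.
Not in check and no legal moves → stalemate.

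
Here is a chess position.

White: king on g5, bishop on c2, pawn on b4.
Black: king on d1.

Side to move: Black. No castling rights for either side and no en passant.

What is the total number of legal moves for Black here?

5

Black to move; king on d1.
In check: yes, from the white bishop on c2.
Legal moves: Ke2, Kd2, Kxc2, Ke1, Kc1.
Count: 5.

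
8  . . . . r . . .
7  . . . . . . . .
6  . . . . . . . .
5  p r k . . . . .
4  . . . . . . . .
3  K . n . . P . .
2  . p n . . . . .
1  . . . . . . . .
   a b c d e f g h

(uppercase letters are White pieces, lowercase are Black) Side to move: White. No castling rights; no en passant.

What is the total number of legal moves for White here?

White to move; king on a3.
In check: yes, from the black knight on c2.
Legal moves: none.
Count: 0.

0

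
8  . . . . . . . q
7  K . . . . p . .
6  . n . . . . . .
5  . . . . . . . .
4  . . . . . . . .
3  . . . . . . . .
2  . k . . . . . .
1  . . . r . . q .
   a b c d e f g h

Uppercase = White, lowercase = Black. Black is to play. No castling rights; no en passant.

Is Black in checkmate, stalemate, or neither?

neither

Black to move; black king on b2.
In check: no.
Legal moves for Black include: Qhg8, Qf8, Qe8, Qd8, Qc8, Qb8+, Qa8#, Qh7, Qhg7, Qh6, Qf6, Qh5, Qe5, Qh4, Qhd4, Qh3, Qc3, Qhh2, ... (list truncated; more exist).
Black has legal moves and is not in check → neither.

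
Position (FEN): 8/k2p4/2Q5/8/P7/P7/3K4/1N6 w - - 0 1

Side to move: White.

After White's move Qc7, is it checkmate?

After Qc7: black king on a7; in check: yes, from the white queen on c7.
Black has 2 legal replies: Ka8, Ka6.
In check but a legal move exists → not checkmate.

no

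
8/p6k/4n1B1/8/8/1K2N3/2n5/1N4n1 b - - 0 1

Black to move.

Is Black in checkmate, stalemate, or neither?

Black to move; black king on h7.
In check: yes, from the white bishop on g6.
King squares — g6: available; h6: available; g7: available; g8: available; h8: available.
Legal moves for Black: Kh8, Kg8, Kg7, Kh6, Kxg6.
Black is in check but has 5 legal moves → neither.

neither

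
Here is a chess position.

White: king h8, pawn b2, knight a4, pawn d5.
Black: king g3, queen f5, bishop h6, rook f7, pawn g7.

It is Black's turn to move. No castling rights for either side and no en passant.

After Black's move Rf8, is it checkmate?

After Rf8: white king on h8; in check: yes, from the black rook on f8.
King squares — g7: attacked by Bh6; h7: attacked by Qf5; g8: attacked by Rf8.
White has no legal moves → checkmate.

yes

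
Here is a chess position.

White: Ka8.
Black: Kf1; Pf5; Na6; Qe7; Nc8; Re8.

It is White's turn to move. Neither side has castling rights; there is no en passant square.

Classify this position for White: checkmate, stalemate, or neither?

White to move; white king on a8.
In check: no.
King squares — a7: attacked by Qe7; b7: attacked by Qe7; b8: attacked by Na6.
Legal moves for White: none.
Not in check and no legal moves → stalemate.

stalemate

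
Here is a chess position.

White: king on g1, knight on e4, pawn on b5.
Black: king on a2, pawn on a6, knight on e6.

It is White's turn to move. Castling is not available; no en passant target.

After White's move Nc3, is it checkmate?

no

After Nc3: black king on a2; in check: yes, from the white knight on c3.
Black has 4 legal replies: Kb3, Ka3, Kb2, Ka1.
In check but a legal move exists → not checkmate.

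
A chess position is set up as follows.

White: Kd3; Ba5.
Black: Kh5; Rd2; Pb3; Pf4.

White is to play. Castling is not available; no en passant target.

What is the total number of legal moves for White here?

White to move; king on d3.
In check: yes, from the black rook on d2.
Legal moves: Ke4, Kc4, Kc3, Kxd2, Bxd2.
Count: 5.

5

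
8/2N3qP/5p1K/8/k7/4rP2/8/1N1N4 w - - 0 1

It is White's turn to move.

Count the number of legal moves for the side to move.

2

White to move; king on h6.
In check: yes, from the black queen on g7.
Legal moves: Kxg7, Kh5.
Count: 2.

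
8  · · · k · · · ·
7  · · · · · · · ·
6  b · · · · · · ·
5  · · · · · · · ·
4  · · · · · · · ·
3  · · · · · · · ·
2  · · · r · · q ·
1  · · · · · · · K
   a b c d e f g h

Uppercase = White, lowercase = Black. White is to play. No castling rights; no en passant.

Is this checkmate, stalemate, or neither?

White to move; white king on h1.
In check: yes, from the black queen on g2.
King squares — g1: attacked by Qg2; g2: attacked by Rd2; h2: attacked by Qg2.
Legal moves for White: none.
In check with no legal moves → checkmate.

checkmate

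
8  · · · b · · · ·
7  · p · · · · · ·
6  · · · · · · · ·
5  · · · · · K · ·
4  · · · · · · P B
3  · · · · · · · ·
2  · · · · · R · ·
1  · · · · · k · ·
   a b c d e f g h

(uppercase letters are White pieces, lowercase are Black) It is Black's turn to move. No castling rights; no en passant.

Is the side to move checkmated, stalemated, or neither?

neither

Black to move; black king on f1.
In check: yes, from the white rook on f2.
King squares — e1: available; g1: available; e2: attacked by Rf2; f2: attacked by Bh4; g2: attacked by Rf2.
Legal moves for Black: Kg1, Ke1.
Black is in check but has 2 legal moves → neither.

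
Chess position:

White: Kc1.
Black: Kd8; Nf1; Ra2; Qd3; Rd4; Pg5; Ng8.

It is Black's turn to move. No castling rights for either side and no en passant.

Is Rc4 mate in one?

yes

After Rc4: white king on c1; in check: yes, from the black rook on c4.
King squares — b1: attacked by Qd3; d1: attacked by Qd3; b2: attacked by Ra2; c2: attacked by Ra2; d2: attacked by Nf1.
White has no legal moves → checkmate.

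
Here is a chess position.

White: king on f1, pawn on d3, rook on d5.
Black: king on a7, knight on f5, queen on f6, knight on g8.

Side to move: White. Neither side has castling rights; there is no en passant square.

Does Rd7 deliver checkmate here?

After Rd7: black king on a7; in check: yes, from the white rook on d7.
Black has 4 legal replies: Kb8, Ka8, Kb6, Ka6.
In check but a legal move exists → not checkmate.

no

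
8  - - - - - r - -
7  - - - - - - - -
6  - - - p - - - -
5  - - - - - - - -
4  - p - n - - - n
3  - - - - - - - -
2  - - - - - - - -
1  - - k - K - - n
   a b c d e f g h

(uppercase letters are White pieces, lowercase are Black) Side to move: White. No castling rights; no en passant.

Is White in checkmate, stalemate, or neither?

stalemate

White to move; white king on e1.
In check: no.
King squares — d1: attacked by Kc1; f1: attacked by Rf8; d2: attacked by Kc1; e2: attacked by Nd4; f2: attacked by Nh1.
Legal moves for White: none.
Not in check and no legal moves → stalemate.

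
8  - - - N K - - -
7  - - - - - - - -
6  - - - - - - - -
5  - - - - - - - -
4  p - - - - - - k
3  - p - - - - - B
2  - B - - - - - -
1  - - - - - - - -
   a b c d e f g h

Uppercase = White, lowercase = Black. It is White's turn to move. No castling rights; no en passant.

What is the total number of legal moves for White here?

24

White to move; king on e8.
In check: no.
Legal moves: Kf8, Kf7, Ke7, Kd7, Nf7, Nb7, Ne6, Nc6, Bc8, Bd7, Be6, Bf5, Bg4, Bg2, Bf1, Bh8, Bg7, Bf6+, Be5, Bd4, Bc3, Ba3, Bc1, Ba1.
Count: 24.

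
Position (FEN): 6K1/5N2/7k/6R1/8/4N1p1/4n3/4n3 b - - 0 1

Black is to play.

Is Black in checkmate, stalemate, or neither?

Black to move; black king on h6.
In check: yes, from the white knight on f7.
King squares — g5: attacked by Nf7; h5: attacked by Rg5; g6: attacked by Rg5; g7: attacked by Rg5; h7: attacked by Kg8.
Legal moves for Black: none.
In check with no legal moves → checkmate.

checkmate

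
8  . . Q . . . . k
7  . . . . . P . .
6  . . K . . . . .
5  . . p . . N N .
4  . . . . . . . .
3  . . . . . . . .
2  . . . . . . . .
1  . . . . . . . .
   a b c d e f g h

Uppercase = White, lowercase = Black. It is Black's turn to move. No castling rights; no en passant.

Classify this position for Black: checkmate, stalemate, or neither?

Black to move; black king on h8.
In check: yes, from the white queen on c8.
King squares — g7: attacked by Nf5; h7: attacked by Ng5; g8: attacked by Pf7.
Legal moves for Black: none.
In check with no legal moves → checkmate.

checkmate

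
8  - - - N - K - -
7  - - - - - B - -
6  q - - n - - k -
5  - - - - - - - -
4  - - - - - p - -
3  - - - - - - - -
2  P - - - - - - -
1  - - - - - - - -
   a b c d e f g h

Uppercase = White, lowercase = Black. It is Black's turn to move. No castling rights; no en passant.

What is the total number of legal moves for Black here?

6

Black to move; king on g6.
In check: yes, from the white bishop on f7.
Legal moves: Kh7, Kh6, Kf6, Kg5, Kf5, Nxf7.
Count: 6.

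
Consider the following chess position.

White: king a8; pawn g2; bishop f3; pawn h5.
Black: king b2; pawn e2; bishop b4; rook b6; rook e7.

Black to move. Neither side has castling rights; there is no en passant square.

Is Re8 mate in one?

no

After Re8: white king on a8; in check: yes, from the black rook on e8.
White has 1 legal reply: Ka7.
In check but a legal move exists → not checkmate.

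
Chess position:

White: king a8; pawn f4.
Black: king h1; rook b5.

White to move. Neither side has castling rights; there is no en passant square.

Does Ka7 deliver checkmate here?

After Ka7: black king on h1; in check: no.
Black is not in check, so this cannot be checkmate.

no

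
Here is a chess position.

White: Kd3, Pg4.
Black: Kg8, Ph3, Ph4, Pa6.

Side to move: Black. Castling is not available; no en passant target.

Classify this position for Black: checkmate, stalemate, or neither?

neither

Black to move; black king on g8.
In check: no.
Legal moves for Black: Kh8, Kf8, Kh7, Kg7, Kf7, a5, h2.
Black has 7 legal moves and is not in check → neither.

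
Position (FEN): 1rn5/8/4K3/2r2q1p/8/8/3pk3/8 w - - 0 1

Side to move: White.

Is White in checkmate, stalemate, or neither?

White to move; white king on e6.
In check: yes, from the black queen on f5.
King squares — d5: attacked by Rc5; e5: attacked by Rc5; f5: attacked by Rc5; d6: attacked by Nc8; f6: attacked by Qf5; d7: attacked by Qf5; e7: attacked by Nc8; f7: attacked by Qf5.
Legal moves for White: none.
In check with no legal moves → checkmate.

checkmate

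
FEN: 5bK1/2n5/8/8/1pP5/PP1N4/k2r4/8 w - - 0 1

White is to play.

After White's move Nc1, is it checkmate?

After Nc1: black king on a2; in check: yes, from the white knight on c1.
Black has 4 legal replies: Kxa3, Kb2, Kb1, Ka1.
In check but a legal move exists → not checkmate.

no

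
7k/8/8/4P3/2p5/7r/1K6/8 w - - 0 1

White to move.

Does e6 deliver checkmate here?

After e6: black king on h8; in check: no.
Black is not in check, so this cannot be checkmate.

no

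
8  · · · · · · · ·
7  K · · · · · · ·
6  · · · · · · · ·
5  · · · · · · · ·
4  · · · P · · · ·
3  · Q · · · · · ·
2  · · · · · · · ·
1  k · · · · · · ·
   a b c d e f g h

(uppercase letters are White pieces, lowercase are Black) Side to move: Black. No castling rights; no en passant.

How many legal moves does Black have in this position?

0

Black to move; king on a1.
In check: no.
Legal moves: none.
Count: 0.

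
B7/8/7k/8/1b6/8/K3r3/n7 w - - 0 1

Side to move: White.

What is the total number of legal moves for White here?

White to move; king on a2.
In check: yes, from the black rook on e2.
Legal moves: Kb1, Kxa1.
Count: 2.

2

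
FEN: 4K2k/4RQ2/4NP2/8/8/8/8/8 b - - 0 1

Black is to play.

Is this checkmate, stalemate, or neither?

stalemate

Black to move; black king on h8.
In check: no.
King squares — g7: attacked by Ne6; h7: attacked by Qf7; g8: attacked by Qf7.
Legal moves for Black: none.
Not in check and no legal moves → stalemate.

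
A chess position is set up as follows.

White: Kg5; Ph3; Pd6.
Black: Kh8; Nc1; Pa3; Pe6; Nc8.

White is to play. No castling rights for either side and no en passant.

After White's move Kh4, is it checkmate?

no

After Kh4: black king on h8; in check: no.
Black is not in check, so this cannot be checkmate.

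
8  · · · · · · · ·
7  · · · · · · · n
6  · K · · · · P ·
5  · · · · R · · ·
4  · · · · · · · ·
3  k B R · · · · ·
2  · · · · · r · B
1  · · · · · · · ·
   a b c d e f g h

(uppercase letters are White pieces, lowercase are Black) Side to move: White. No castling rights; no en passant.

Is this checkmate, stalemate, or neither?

neither

White to move; white king on b6.
In check: no.
Legal moves for White include: Kc7, Kb7, Ka7, Kc6, Ka6, Kc5, Kb5, Ka5, Re8, Re7, Re6, Rh5, Rg5, Rf5, Rd5, Rec5, Rb5, Ra5+, ... (list truncated; more exist).
White has legal moves and is not in check → neither.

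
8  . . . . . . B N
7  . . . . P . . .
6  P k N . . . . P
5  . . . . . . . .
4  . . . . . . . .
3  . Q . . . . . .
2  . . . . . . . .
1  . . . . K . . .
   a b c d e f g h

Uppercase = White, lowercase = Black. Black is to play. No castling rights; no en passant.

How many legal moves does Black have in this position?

4

Black to move; king on b6.
In check: yes, from the white queen on b3.
Legal moves: Kc7, Kxc6, Kxa6, Kc5.
Count: 4.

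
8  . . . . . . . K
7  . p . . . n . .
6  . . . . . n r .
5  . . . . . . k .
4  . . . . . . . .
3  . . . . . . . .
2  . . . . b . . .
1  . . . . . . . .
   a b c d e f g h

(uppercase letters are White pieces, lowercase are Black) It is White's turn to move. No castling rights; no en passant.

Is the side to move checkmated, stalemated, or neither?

White to move; white king on h8.
In check: yes, from the black knight on f7.
King squares — g7: attacked by Rg6; h7: attacked by Nf6; g8: attacked by Nf6.
Legal moves for White: none.
In check with no legal moves → checkmate.

checkmate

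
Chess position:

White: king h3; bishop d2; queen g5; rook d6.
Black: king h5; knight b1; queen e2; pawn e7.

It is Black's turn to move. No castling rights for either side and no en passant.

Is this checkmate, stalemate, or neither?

Black to move; black king on h5.
In check: yes, from the white queen on g5.
King squares — g4: attacked by Kh3; h4: attacked by Kh3; g5: attacked by Bd2; g6: attacked by Qg5; h6: attacked by Qg5.
Legal moves for Black: none.
In check with no legal moves → checkmate.

checkmate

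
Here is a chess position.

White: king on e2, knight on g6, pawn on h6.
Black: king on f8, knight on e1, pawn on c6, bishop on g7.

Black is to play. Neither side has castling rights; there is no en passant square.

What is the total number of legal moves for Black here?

Black to move; king on f8.
In check: yes, from the white knight on g6.
Legal moves: Kg8, Ke8, Kf7.
Count: 3.

3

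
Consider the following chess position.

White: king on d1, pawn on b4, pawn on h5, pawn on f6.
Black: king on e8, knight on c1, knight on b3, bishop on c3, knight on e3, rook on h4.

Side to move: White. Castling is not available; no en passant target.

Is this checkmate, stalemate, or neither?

checkmate

White to move; white king on d1.
In check: yes, from the black knight on e3.
King squares — c1: attacked by Nb3; e1: attacked by Bc3; c2: attacked by Ne3; d2: attacked by Nb3; e2: attacked by Nc1.
Legal moves for White: none.
In check with no legal moves → checkmate.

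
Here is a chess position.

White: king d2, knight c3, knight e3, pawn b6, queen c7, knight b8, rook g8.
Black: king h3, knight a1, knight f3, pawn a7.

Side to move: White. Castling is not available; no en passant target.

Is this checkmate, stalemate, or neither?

neither

White to move; white king on d2.
In check: yes, from the black knight on f3.
King squares — c1: available; d1: available; e1: attacked by Nf3; c2: attacked by Na1; e2: available; c3: own knight; d3: available; e3: own knight.
Legal moves for White: Kd3, Ke2, Kd1, Kc1.
White is in check but has 4 legal moves → neither.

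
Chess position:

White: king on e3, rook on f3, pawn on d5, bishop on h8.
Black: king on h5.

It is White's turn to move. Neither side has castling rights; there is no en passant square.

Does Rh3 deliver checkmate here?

After Rh3: black king on h5; in check: yes, from the white rook on h3.
Black has 3 legal replies: Kg6, Kg5, Kg4.
In check but a legal move exists → not checkmate.

no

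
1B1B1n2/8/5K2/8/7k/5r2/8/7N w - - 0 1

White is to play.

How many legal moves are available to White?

White to move; king on f6.
In check: yes, from the black rook on f3.
Legal moves: Kg7+, Ke7, Ke5+, Bf4.
Count: 4.

4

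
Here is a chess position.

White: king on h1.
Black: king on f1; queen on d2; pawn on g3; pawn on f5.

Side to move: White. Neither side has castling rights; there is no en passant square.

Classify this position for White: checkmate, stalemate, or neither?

stalemate

White to move; white king on h1.
In check: no.
King squares — g1: attacked by Kf1; g2: attacked by Kf1; h2: attacked by Qd2.
Legal moves for White: none.
Not in check and no legal moves → stalemate.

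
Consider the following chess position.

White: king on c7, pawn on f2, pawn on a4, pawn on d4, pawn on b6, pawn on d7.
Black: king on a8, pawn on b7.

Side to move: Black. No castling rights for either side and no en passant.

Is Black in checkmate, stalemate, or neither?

stalemate

Black to move; black king on a8.
In check: no.
King squares — a7: attacked by Pb6; b7: own pawn; b8: attacked by Kc7.
Legal moves for Black: none.
Not in check and no legal moves → stalemate.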